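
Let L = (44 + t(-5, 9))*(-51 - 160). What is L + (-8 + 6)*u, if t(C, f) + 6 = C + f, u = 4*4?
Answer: -8894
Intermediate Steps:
u = 16
t(C, f) = -6 + C + f (t(C, f) = -6 + (C + f) = -6 + C + f)
L = -8862 (L = (44 + (-6 - 5 + 9))*(-51 - 160) = (44 - 2)*(-211) = 42*(-211) = -8862)
L + (-8 + 6)*u = -8862 + (-8 + 6)*16 = -8862 - 2*16 = -8862 - 32 = -8894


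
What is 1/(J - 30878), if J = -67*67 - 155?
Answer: -1/35522 ≈ -2.8152e-5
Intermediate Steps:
J = -4644 (J = -4489 - 155 = -4644)
1/(J - 30878) = 1/(-4644 - 30878) = 1/(-35522) = -1/35522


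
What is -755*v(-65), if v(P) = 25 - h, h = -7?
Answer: -24160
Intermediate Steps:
v(P) = 32 (v(P) = 25 - 1*(-7) = 25 + 7 = 32)
-755*v(-65) = -755*32 = -24160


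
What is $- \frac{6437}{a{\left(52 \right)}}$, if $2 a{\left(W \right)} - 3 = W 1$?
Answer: $- \frac{12874}{55} \approx -234.07$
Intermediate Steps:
$a{\left(W \right)} = \frac{3}{2} + \frac{W}{2}$ ($a{\left(W \right)} = \frac{3}{2} + \frac{W 1}{2} = \frac{3}{2} + \frac{W}{2}$)
$- \frac{6437}{a{\left(52 \right)}} = - \frac{6437}{\frac{3}{2} + \frac{1}{2} \cdot 52} = - \frac{6437}{\frac{3}{2} + 26} = - \frac{6437}{\frac{55}{2}} = \left(-6437\right) \frac{2}{55} = - \frac{12874}{55}$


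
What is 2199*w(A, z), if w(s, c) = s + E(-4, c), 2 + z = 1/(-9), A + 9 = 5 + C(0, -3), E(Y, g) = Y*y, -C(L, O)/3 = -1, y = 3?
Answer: -28587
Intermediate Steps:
C(L, O) = 3 (C(L, O) = -3*(-1) = 3)
E(Y, g) = 3*Y (E(Y, g) = Y*3 = 3*Y)
A = -1 (A = -9 + (5 + 3) = -9 + 8 = -1)
z = -19/9 (z = -2 + 1/(-9) = -2 - ⅑ = -19/9 ≈ -2.1111)
w(s, c) = -12 + s (w(s, c) = s + 3*(-4) = s - 12 = -12 + s)
2199*w(A, z) = 2199*(-12 - 1) = 2199*(-13) = -28587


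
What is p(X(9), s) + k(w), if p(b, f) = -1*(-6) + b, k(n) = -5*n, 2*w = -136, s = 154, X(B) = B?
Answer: 355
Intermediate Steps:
w = -68 (w = (1/2)*(-136) = -68)
p(b, f) = 6 + b
p(X(9), s) + k(w) = (6 + 9) - 5*(-68) = 15 + 340 = 355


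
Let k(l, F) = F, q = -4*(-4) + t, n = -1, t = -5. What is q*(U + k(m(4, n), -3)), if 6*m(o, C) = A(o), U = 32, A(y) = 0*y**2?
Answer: 319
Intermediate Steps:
A(y) = 0
m(o, C) = 0 (m(o, C) = (1/6)*0 = 0)
q = 11 (q = -4*(-4) - 5 = 16 - 5 = 11)
q*(U + k(m(4, n), -3)) = 11*(32 - 3) = 11*29 = 319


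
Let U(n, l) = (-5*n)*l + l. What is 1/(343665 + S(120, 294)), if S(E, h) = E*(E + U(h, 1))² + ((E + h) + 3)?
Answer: 1/218720202 ≈ 4.5721e-9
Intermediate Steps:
U(n, l) = l - 5*l*n (U(n, l) = -5*l*n + l = l - 5*l*n)
S(E, h) = 3 + E + h + E*(1 + E - 5*h)² (S(E, h) = E*(E + 1*(1 - 5*h))² + ((E + h) + 3) = E*(E + (1 - 5*h))² + (3 + E + h) = E*(1 + E - 5*h)² + (3 + E + h) = 3 + E + h + E*(1 + E - 5*h)²)
1/(343665 + S(120, 294)) = 1/(343665 + (3 + 120 + 294 + 120*(1 + 120 - 5*294)²)) = 1/(343665 + (3 + 120 + 294 + 120*(1 + 120 - 1470)²)) = 1/(343665 + (3 + 120 + 294 + 120*(-1349)²)) = 1/(343665 + (3 + 120 + 294 + 120*1819801)) = 1/(343665 + (3 + 120 + 294 + 218376120)) = 1/(343665 + 218376537) = 1/218720202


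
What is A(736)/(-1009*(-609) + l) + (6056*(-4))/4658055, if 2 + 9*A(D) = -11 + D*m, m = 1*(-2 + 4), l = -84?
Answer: -42384091369/8585685053505 ≈ -0.0049366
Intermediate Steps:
m = 2 (m = 1*2 = 2)
A(D) = -13/9 + 2*D/9 (A(D) = -2/9 + (-11 + D*2)/9 = -2/9 + (-11 + 2*D)/9 = -2/9 + (-11/9 + 2*D/9) = -13/9 + 2*D/9)
A(736)/(-1009*(-609) + l) + (6056*(-4))/4658055 = (-13/9 + (2/9)*736)/(-1009*(-609) - 84) + (6056*(-4))/4658055 = (-13/9 + 1472/9)/(614481 - 84) - 24224*1/4658055 = (1459/9)/614397 - 24224/4658055 = (1459/9)*(1/614397) - 24224/4658055 = 1459/5529573 - 24224/4658055 = -42384091369/8585685053505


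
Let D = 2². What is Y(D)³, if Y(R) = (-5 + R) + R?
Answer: 27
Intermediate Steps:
D = 4
Y(R) = -5 + 2*R
Y(D)³ = (-5 + 2*4)³ = (-5 + 8)³ = 3³ = 27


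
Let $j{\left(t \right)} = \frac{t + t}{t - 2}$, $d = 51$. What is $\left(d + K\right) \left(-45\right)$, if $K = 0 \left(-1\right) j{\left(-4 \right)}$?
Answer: $-2295$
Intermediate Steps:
$j{\left(t \right)} = \frac{2 t}{-2 + t}$
$K = 0$ ($K = 0 \left(-1\right) 2 \left(-4\right) \frac{1}{-2 - 4} = 0 \cdot 2 \left(-4\right) \frac{1}{-6} = 0 \cdot 2 \left(-4\right) \left(- \frac{1}{6}\right) = 0 \cdot \frac{4}{3} = 0$)
$\left(d + K\right) \left(-45\right) = \left(51 + 0\right) \left(-45\right) = 51 \left(-45\right) = -2295$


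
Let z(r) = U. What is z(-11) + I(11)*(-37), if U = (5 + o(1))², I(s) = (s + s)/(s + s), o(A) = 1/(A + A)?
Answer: -27/4 ≈ -6.7500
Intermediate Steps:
o(A) = 1/(2*A)
I(s) = 1 (I(s) = (2*s)/((2*s)) = (2*s)*(1/(2*s)) = 1)
U = 121/4 (U = (5 + (½)/1)² = (5 + (½)*1)² = (5 + ½)² = (11/2)² = 121/4 ≈ 30.250)
z(r) = 121/4
z(-11) + I(11)*(-37) = 121/4 + 1*(-37) = 121/4 - 37 = -27/4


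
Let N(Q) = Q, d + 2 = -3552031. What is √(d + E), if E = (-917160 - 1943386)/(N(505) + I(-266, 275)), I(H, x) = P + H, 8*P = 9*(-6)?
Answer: I*√3076179901289/929 ≈ 1887.9*I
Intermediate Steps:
d = -3552033 (d = -2 - 3552031 = -3552033)
P = -27/4 (P = (9*(-6))/8 = (⅛)*(-54) = -27/4 ≈ -6.7500)
I(H, x) = -27/4 + H
E = -11442184/929 (E = (-917160 - 1943386)/(505 + (-27/4 - 266)) = -2860546/(505 - 1091/4) = -2860546/929/4 = -2860546*4/929 = -11442184/929 ≈ -12317.)
√(d + E) = √(-3552033 - 11442184/929) = √(-3311280841/929) = I*√3076179901289/929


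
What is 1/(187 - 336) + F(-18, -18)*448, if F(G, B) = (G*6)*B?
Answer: 129765887/149 ≈ 8.7091e+5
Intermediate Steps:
F(G, B) = 6*B*G (F(G, B) = (6*G)*B = 6*B*G)
1/(187 - 336) + F(-18, -18)*448 = 1/(187 - 336) + (6*(-18)*(-18))*448 = 1/(-149) + 1944*448 = -1/149 + 870912 = 129765887/149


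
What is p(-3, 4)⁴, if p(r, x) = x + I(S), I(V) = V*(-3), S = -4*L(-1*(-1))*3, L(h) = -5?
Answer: 959512576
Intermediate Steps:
S = 60 (S = -4*(-5)*3 = 20*3 = 60)
I(V) = -3*V
p(r, x) = -180 + x (p(r, x) = x - 3*60 = x - 180 = -180 + x)
p(-3, 4)⁴ = (-180 + 4)⁴ = (-176)⁴ = 959512576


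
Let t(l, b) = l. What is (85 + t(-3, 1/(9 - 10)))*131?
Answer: 10742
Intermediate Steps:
(85 + t(-3, 1/(9 - 10)))*131 = (85 - 3)*131 = 82*131 = 10742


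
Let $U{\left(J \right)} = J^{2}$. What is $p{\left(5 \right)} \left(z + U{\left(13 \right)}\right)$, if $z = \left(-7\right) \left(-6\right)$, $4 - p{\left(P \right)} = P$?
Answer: $-211$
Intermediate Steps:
$p{\left(P \right)} = 4 - P$
$z = 42$
$p{\left(5 \right)} \left(z + U{\left(13 \right)}\right) = \left(4 - 5\right) \left(42 + 13^{2}\right) = \left(4 - 5\right) \left(42 + 169\right) = \left(-1\right) 211 = -211$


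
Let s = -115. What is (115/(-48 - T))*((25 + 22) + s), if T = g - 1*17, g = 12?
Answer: 7820/43 ≈ 181.86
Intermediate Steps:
T = -5 (T = 12 - 1*17 = 12 - 17 = -5)
(115/(-48 - T))*((25 + 22) + s) = (115/(-48 - 1*(-5)))*((25 + 22) - 115) = (115/(-48 + 5))*(47 - 115) = (115/(-43))*(-68) = (115*(-1/43))*(-68) = -115/43*(-68) = 7820/43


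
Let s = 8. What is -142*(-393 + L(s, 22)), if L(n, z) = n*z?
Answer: 30814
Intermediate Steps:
-142*(-393 + L(s, 22)) = -142*(-393 + 8*22) = -142*(-393 + 176) = -142*(-217) = 30814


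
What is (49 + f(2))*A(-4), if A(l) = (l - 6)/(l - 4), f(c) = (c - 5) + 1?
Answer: 235/4 ≈ 58.750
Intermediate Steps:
f(c) = -4 + c (f(c) = (-5 + c) + 1 = -4 + c)
A(l) = (-6 + l)/(-4 + l)
(49 + f(2))*A(-4) = (49 + (-4 + 2))*((-6 - 4)/(-4 - 4)) = (49 - 2)*(-10/(-8)) = 47*(-⅛*(-10)) = 47*(5/4) = 235/4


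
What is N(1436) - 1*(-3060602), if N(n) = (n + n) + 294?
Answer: 3063768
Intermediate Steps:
N(n) = 294 + 2*n (N(n) = 2*n + 294 = 294 + 2*n)
N(1436) - 1*(-3060602) = (294 + 2*1436) - 1*(-3060602) = (294 + 2872) + 3060602 = 3166 + 3060602 = 3063768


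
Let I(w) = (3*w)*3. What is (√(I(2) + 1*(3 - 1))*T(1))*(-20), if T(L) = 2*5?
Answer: -400*√5 ≈ -894.43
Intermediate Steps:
T(L) = 10
I(w) = 9*w
(√(I(2) + 1*(3 - 1))*T(1))*(-20) = (√(9*2 + 1*(3 - 1))*10)*(-20) = (√(18 + 1*2)*10)*(-20) = (√(18 + 2)*10)*(-20) = (√20*10)*(-20) = ((2*√5)*10)*(-20) = (20*√5)*(-20) = -400*√5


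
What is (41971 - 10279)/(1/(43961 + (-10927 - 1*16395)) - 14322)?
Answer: -27753852/12542303 ≈ -2.2128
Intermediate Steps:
(41971 - 10279)/(1/(43961 + (-10927 - 1*16395)) - 14322) = 31692/(1/(43961 + (-10927 - 16395)) - 14322) = 31692/(1/(43961 - 27322) - 14322) = 31692/(1/16639 - 14322) = 31692/(-238303757/16639) = 31692*(-16639/238303757) = -27753852/12542303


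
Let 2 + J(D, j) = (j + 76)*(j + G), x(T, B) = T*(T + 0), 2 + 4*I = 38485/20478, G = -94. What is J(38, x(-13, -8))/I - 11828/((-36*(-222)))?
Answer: -3006935720395/4937058 ≈ -6.0905e+5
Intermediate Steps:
I = -2471/81912 (I = -½ + (38485/20478)/4 = -½ + (38485*(1/20478))/4 = -½ + (¼)*(38485/20478) = -½ + 38485/81912 = -2471/81912 ≈ -0.030167)
x(T, B) = T² (x(T, B) = T*T = T²)
J(D, j) = -2 + (-94 + j)*(76 + j) (J(D, j) = -2 + (j + 76)*(j - 94) = -2 + (76 + j)*(-94 + j) = -2 + (-94 + j)*(76 + j))
J(38, x(-13, -8))/I - 11828/((-36*(-222))) = (-7146 + ((-13)²)² - 18*(-13)²)/(-2471/81912) - 11828/((-36*(-222))) = (-7146 + 169² - 18*169)*(-81912/2471) - 11828/7992 = (-7146 + 28561 - 3042)*(-81912/2471) - 11828*1/7992 = 18373*(-81912/2471) - 2957/1998 = -1504969176/2471 - 2957/1998 = -3006935720395/4937058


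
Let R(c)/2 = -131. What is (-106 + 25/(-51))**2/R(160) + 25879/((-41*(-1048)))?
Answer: -4769993525/111759768 ≈ -42.681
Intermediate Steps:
R(c) = -262 (R(c) = 2*(-131) = -262)
(-106 + 25/(-51))**2/R(160) + 25879/((-41*(-1048))) = (-106 + 25/(-51))**2/(-262) + 25879/((-41*(-1048))) = (-106 + 25*(-1/51))**2*(-1/262) + 25879/42968 = (-106 - 25/51)**2*(-1/262) + 25879*(1/42968) = (-5431/51)**2*(-1/262) + 25879/42968 = (29495761/2601)*(-1/262) + 25879/42968 = -29495761/681462 + 25879/42968 = -4769993525/111759768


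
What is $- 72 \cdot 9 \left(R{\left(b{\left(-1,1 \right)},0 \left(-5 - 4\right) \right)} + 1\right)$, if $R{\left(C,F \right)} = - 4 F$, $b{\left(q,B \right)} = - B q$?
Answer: $-648$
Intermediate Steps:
$b{\left(q,B \right)} = - B q$
$- 72 \cdot 9 \left(R{\left(b{\left(-1,1 \right)},0 \left(-5 - 4\right) \right)} + 1\right) = - 72 \cdot 9 \left(- 4 \cdot 0 \left(-5 - 4\right) + 1\right) = - 72 \cdot 9 \left(- 4 \cdot 0 \left(-9\right) + 1\right) = - 72 \cdot 9 \left(\left(-4\right) 0 + 1\right) = - 72 \cdot 9 \left(0 + 1\right) = - 72 \cdot 9 \cdot 1 = \left(-72\right) 9 = -648$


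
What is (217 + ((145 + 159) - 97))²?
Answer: 179776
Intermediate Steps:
(217 + ((145 + 159) - 97))² = (217 + (304 - 97))² = (217 + 207)² = 424² = 179776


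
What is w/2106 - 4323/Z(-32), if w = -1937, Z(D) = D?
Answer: 347779/2592 ≈ 134.17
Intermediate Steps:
w/2106 - 4323/Z(-32) = -1937/2106 - 4323/(-32) = -1937*1/2106 - 4323*(-1/32) = -149/162 + 4323/32 = 347779/2592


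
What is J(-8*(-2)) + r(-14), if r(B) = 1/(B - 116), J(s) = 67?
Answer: 8709/130 ≈ 66.992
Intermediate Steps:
r(B) = 1/(-116 + B)
J(-8*(-2)) + r(-14) = 67 + 1/(-116 - 14) = 67 + 1/(-130) = 67 - 1/130 = 8709/130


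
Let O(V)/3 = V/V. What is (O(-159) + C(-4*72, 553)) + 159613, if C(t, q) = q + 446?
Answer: 160615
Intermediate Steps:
C(t, q) = 446 + q
O(V) = 3 (O(V) = 3*(V/V) = 3*1 = 3)
(O(-159) + C(-4*72, 553)) + 159613 = (3 + (446 + 553)) + 159613 = (3 + 999) + 159613 = 1002 + 159613 = 160615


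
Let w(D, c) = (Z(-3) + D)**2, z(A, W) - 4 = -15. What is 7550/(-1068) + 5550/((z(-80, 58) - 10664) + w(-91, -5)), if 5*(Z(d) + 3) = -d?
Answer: -43043275/4341954 ≈ -9.9133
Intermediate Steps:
Z(d) = -3 - d/5 (Z(d) = -3 + (-d)/5 = -3 - d/5)
z(A, W) = -11 (z(A, W) = 4 - 15 = -11)
w(D, c) = (-12/5 + D)**2 (w(D, c) = ((-3 - 1/5*(-3)) + D)**2 = ((-3 + 3/5) + D)**2 = (-12/5 + D)**2)
7550/(-1068) + 5550/((z(-80, 58) - 10664) + w(-91, -5)) = 7550/(-1068) + 5550/((-11 - 10664) + (-12 + 5*(-91))**2/25) = 7550*(-1/1068) + 5550/(-10675 + (-12 - 455)**2/25) = -3775/534 + 5550/(-10675 + (1/25)*(-467)**2) = -3775/534 + 5550/(-10675 + (1/25)*218089) = -3775/534 + 5550/(-10675 + 218089/25) = -3775/534 + 5550/(-48786/25) = -3775/534 + 5550*(-25/48786) = -3775/534 - 23125/8131 = -43043275/4341954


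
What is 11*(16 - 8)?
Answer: 88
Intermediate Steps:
11*(16 - 8) = 11*8 = 88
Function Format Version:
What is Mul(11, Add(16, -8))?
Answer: 88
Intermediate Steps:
Mul(11, Add(16, -8)) = Mul(11, 8) = 88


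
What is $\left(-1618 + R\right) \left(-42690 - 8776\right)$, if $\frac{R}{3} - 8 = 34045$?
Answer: $-5174443106$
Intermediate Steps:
$R = 102159$ ($R = 24 + 3 \cdot 34045 = 24 + 102135 = 102159$)
$\left(-1618 + R\right) \left(-42690 - 8776\right) = \left(-1618 + 102159\right) \left(-42690 - 8776\right) = 100541 \left(-51466\right) = -5174443106$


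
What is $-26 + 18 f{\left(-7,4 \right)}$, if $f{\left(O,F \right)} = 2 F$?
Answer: $118$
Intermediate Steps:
$-26 + 18 f{\left(-7,4 \right)} = -26 + 18 \cdot 2 \cdot 4 = -26 + 18 \cdot 8 = -26 + 144 = 118$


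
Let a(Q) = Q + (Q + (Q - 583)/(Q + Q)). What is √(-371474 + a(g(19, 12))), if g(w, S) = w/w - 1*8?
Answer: I*√18200847/7 ≈ 609.46*I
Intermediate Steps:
g(w, S) = -7 (g(w, S) = 1 - 8 = -7)
a(Q) = 2*Q + (-583 + Q)/(2*Q) (a(Q) = Q + (Q + (-583 + Q)/((2*Q))) = Q + (Q + (-583 + Q)*(1/(2*Q))) = Q + (Q + (-583 + Q)/(2*Q)) = 2*Q + (-583 + Q)/(2*Q))
√(-371474 + a(g(19, 12))) = √(-371474 + (½)*(-583 - 7*(1 + 4*(-7)))/(-7)) = √(-371474 + (½)*(-⅐)*(-583 - 7*(1 - 28))) = √(-371474 + (½)*(-⅐)*(-583 - 7*(-27))) = √(-371474 + (½)*(-⅐)*(-583 + 189)) = √(-371474 + (½)*(-⅐)*(-394)) = √(-371474 + 197/7) = √(-2600121/7) = I*√18200847/7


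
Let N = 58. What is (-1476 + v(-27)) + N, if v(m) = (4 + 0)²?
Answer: -1402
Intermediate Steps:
v(m) = 16 (v(m) = 4² = 16)
(-1476 + v(-27)) + N = (-1476 + 16) + 58 = -1460 + 58 = -1402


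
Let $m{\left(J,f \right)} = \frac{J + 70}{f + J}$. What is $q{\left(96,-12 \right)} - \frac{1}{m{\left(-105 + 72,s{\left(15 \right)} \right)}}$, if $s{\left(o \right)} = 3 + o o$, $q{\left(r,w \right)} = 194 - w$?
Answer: $\frac{7427}{37} \approx 200.73$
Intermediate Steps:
$s{\left(o \right)} = 3 + o^{2}$
$m{\left(J,f \right)} = \frac{70 + J}{J + f}$
$q{\left(96,-12 \right)} - \frac{1}{m{\left(-105 + 72,s{\left(15 \right)} \right)}} = \left(194 - -12\right) - \frac{1}{\frac{1}{\left(-105 + 72\right) + \left(3 + 15^{2}\right)} \left(70 + \left(-105 + 72\right)\right)} = \left(194 + 12\right) - \frac{1}{\frac{1}{-33 + \left(3 + 225\right)} \left(70 - 33\right)} = 206 - \frac{1}{\frac{1}{-33 + 228} \cdot 37} = 206 - \frac{1}{\frac{1}{195} \cdot 37} = 206 - \frac{1}{\frac{37}{195}} = 206 - \frac{195}{37} = \frac{7427}{37}$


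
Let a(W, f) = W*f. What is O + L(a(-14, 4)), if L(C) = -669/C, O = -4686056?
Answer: -262418467/56 ≈ -4.6860e+6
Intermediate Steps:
O + L(a(-14, 4)) = -4686056 - 669/((-14*4)) = -4686056 - 669/(-56) = -4686056 - 669*(-1/56) = -4686056 + 669/56 = -262418467/56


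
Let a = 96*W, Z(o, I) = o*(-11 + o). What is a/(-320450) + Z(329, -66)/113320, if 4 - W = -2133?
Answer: 513914763/1815669700 ≈ 0.28304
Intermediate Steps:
W = 2137 (W = 4 - 1*(-2133) = 4 + 2133 = 2137)
a = 205152 (a = 96*2137 = 205152)
a/(-320450) + Z(329, -66)/113320 = 205152/(-320450) + (329*(-11 + 329))/113320 = 205152*(-1/320450) + (329*318)*(1/113320) = -102576/160225 + 104622*(1/113320) = -102576/160225 + 52311/56660 = 513914763/1815669700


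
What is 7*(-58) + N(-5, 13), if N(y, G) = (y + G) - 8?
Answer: -406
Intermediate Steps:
N(y, G) = -8 + G + y (N(y, G) = (G + y) - 8 = -8 + G + y)
7*(-58) + N(-5, 13) = 7*(-58) + (-8 + 13 - 5) = -406 + 0 = -406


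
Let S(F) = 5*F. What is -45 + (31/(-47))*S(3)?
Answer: -2580/47 ≈ -54.894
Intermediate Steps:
-45 + (31/(-47))*S(3) = -45 + (31/(-47))*(5*3) = -45 + (31*(-1/47))*15 = -45 - 31/47*15 = -45 - 465/47 = -2580/47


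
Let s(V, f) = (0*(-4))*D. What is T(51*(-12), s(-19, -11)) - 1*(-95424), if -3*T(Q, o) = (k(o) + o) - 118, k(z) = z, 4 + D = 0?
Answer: 286390/3 ≈ 95463.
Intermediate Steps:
D = -4 (D = -4 + 0 = -4)
s(V, f) = 0 (s(V, f) = (0*(-4))*(-4) = 0*(-4) = 0)
T(Q, o) = 118/3 - 2*o/3 (T(Q, o) = -((o + o) - 118)/3 = -(2*o - 118)/3 = -(-118 + 2*o)/3 = 118/3 - 2*o/3)
T(51*(-12), s(-19, -11)) - 1*(-95424) = (118/3 - 2/3*0) - 1*(-95424) = (118/3 + 0) + 95424 = 118/3 + 95424 = 286390/3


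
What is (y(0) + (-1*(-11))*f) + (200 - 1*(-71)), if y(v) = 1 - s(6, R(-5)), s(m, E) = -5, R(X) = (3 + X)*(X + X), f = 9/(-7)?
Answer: 1840/7 ≈ 262.86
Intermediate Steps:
f = -9/7 (f = 9*(-⅐) = -9/7 ≈ -1.2857)
R(X) = 2*X*(3 + X) (R(X) = (3 + X)*(2*X) = 2*X*(3 + X))
y(v) = 6 (y(v) = 1 - 1*(-5) = 1 + 5 = 6)
(y(0) + (-1*(-11))*f) + (200 - 1*(-71)) = (6 - 1*(-11)*(-9/7)) + (200 - 1*(-71)) = (6 + 11*(-9/7)) + (200 + 71) = (6 - 99/7) + 271 = -57/7 + 271 = 1840/7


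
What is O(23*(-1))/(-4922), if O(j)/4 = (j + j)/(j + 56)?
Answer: 4/3531 ≈ 0.0011328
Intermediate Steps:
O(j) = 8*j/(56 + j) (O(j) = 4*((j + j)/(j + 56)) = 4*((2*j)/(56 + j)) = 4*(2*j/(56 + j)) = 8*j/(56 + j))
O(23*(-1))/(-4922) = (8*(23*(-1))/(56 + 23*(-1)))/(-4922) = (8*(-23)/(56 - 23))*(-1/4922) = (8*(-23)/33)*(-1/4922) = (8*(-23)*(1/33))*(-1/4922) = -184/33*(-1/4922) = 4/3531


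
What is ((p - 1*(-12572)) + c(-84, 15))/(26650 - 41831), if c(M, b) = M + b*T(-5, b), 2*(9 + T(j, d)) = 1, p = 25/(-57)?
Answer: -1409047/1730634 ≈ -0.81418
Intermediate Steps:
p = -25/57 (p = 25*(-1/57) = -25/57 ≈ -0.43860)
T(j, d) = -17/2 (T(j, d) = -9 + (½)*1 = -9 + ½ = -17/2)
c(M, b) = M - 17*b/2 (c(M, b) = M + b*(-17/2) = M - 17*b/2)
((p - 1*(-12572)) + c(-84, 15))/(26650 - 41831) = ((-25/57 - 1*(-12572)) + (-84 - 17/2*15))/(26650 - 41831) = ((-25/57 + 12572) + (-84 - 255/2))/(-15181) = (716579/57 - 423/2)*(-1/15181) = (1409047/114)*(-1/15181) = -1409047/1730634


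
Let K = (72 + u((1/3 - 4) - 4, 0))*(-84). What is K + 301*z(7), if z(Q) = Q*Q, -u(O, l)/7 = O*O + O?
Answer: 116263/3 ≈ 38754.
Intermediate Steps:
u(O, l) = -7*O - 7*O² (u(O, l) = -7*(O*O + O) = -7*(O² + O) = -7*(O + O²) = -7*O - 7*O²)
z(Q) = Q²
K = 72016/3 (K = (72 - 7*((1/3 - 4) - 4)*(1 + ((1/3 - 4) - 4)))*(-84) = (72 - 7*((⅓ - 4) - 4)*(1 + ((⅓ - 4) - 4)))*(-84) = (72 - 7*(-11/3 - 4)*(1 + (-11/3 - 4)))*(-84) = (72 - 7*(-23/3)*(1 - 23/3))*(-84) = (72 - 7*(-23/3)*(-20/3))*(-84) = (72 - 3220/9)*(-84) = -2572/9*(-84) = 72016/3 ≈ 24005.)
K + 301*z(7) = 72016/3 + 301*7² = 72016/3 + 301*49 = 72016/3 + 14749 = 116263/3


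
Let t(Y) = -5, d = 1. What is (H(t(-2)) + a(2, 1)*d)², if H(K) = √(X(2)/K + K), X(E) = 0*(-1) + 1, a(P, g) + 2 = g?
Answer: (-5 + I*√130)²/25 ≈ -4.2 - 4.5607*I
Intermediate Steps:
a(P, g) = -2 + g
X(E) = 1 (X(E) = 0 + 1 = 1)
H(K) = √(K + 1/K) (H(K) = √(1/K + K) = √(K + 1/K))
(H(t(-2)) + a(2, 1)*d)² = (√(-5 + 1/(-5)) + (-2 + 1)*1)² = (√(-5 - ⅕) - 1*1)² = (√(-26/5) - 1)² = (I*√130/5 - 1)² = (-1 + I*√130/5)²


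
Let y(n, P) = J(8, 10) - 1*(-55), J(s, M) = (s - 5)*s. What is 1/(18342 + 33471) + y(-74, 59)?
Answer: 4093228/51813 ≈ 79.000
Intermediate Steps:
J(s, M) = s*(-5 + s) (J(s, M) = (-5 + s)*s = s*(-5 + s))
y(n, P) = 79 (y(n, P) = 8*(-5 + 8) - 1*(-55) = 8*3 + 55 = 24 + 55 = 79)
1/(18342 + 33471) + y(-74, 59) = 1/(18342 + 33471) + 79 = 1/51813 + 79 = 4093228/51813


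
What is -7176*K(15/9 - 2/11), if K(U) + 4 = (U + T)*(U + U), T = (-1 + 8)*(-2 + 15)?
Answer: -705018080/363 ≈ -1.9422e+6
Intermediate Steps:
T = 91 (T = 7*13 = 91)
K(U) = -4 + 2*U*(91 + U) (K(U) = -4 + (U + 91)*(U + U) = -4 + (91 + U)*(2*U) = -4 + 2*U*(91 + U))
-7176*K(15/9 - 2/11) = -7176*(-4 + 2*(15/9 - 2/11)**2 + 182*(15/9 - 2/11)) = -7176*(-4 + 2*(15*(1/9) - 2*1/11)**2 + 182*(15*(1/9) - 2*1/11)) = -7176*(-4 + 2*(5/3 - 2/11)**2 + 182*(5/3 - 2/11)) = -7176*(-4 + 2*(49/33)**2 + 182*(49/33)) = -7176*(-4 + 2*(2401/1089) + 8918/33) = -7176*(-4 + 4802/1089 + 8918/33) = -7176*294740/1089 = -705018080/363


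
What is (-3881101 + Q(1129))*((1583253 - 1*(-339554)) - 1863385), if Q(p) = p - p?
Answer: -230622783622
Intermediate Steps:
Q(p) = 0
(-3881101 + Q(1129))*((1583253 - 1*(-339554)) - 1863385) = (-3881101 + 0)*((1583253 - 1*(-339554)) - 1863385) = -3881101*((1583253 + 339554) - 1863385) = -3881101*(1922807 - 1863385) = -3881101*59422 = -230622783622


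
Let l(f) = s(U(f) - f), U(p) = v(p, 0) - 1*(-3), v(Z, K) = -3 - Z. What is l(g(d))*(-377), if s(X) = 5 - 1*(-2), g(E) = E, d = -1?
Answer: -2639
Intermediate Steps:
U(p) = -p (U(p) = (-3 - p) - 1*(-3) = (-3 - p) + 3 = -p)
s(X) = 7 (s(X) = 5 + 2 = 7)
l(f) = 7
l(g(d))*(-377) = 7*(-377) = -2639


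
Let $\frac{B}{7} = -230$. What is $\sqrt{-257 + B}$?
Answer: $i \sqrt{1867} \approx 43.209 i$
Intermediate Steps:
$B = -1610$ ($B = 7 \left(-230\right) = -1610$)
$\sqrt{-257 + B} = \sqrt{-257 - 1610} = \sqrt{-1867} = i \sqrt{1867}$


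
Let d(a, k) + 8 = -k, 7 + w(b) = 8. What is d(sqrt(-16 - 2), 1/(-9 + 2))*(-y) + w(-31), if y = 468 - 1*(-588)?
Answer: 58087/7 ≈ 8298.1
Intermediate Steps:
w(b) = 1 (w(b) = -7 + 8 = 1)
y = 1056 (y = 468 + 588 = 1056)
d(a, k) = -8 - k
d(sqrt(-16 - 2), 1/(-9 + 2))*(-y) + w(-31) = (-8 - 1/(-9 + 2))*(-1*1056) + 1 = (-8 - 1/(-7))*(-1056) + 1 = (-8 - 1*(-1/7))*(-1056) + 1 = (-8 + 1/7)*(-1056) + 1 = -55/7*(-1056) + 1 = 58080/7 + 1 = 58087/7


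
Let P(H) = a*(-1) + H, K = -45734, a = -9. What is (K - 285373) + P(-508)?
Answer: -331606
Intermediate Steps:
P(H) = 9 + H (P(H) = -9*(-1) + H = 9 + H)
(K - 285373) + P(-508) = (-45734 - 285373) + (9 - 508) = -331107 - 499 = -331606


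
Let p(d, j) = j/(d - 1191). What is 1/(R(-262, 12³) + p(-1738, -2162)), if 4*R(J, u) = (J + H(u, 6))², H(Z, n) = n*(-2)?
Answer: 2929/54976563 ≈ 5.3277e-5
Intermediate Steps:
H(Z, n) = -2*n
p(d, j) = j/(-1191 + d)
R(J, u) = (-12 + J)²/4 (R(J, u) = (J - 2*6)²/4 = (J - 12)²/4 = (-12 + J)²/4)
1/(R(-262, 12³) + p(-1738, -2162)) = 1/((-12 - 262)²/4 - 2162/(-1191 - 1738)) = 1/((¼)*(-274)² - 2162/(-2929)) = 1/((¼)*75076 - 2162*(-1/2929)) = 1/(18769 + 2162/2929) = 1/(54976563/2929) = 2929/54976563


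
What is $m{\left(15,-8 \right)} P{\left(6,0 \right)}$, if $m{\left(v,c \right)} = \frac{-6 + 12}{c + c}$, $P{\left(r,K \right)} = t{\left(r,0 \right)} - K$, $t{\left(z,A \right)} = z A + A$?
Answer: $0$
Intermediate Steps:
$t{\left(z,A \right)} = A + A z$ ($t{\left(z,A \right)} = A z + A = A + A z$)
$P{\left(r,K \right)} = - K$ ($P{\left(r,K \right)} = 0 \left(1 + r\right) - K = 0 - K = - K$)
$m{\left(v,c \right)} = \frac{3}{c}$ ($m{\left(v,c \right)} = \frac{6}{2 c} = 6 \frac{1}{2 c} = \frac{3}{c}$)
$m{\left(15,-8 \right)} P{\left(6,0 \right)} = \frac{3}{-8} \left(\left(-1\right) 0\right) = 3 \left(- \frac{1}{8}\right) 0 = \left(- \frac{3}{8}\right) 0 = 0$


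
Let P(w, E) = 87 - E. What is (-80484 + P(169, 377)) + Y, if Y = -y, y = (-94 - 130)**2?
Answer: -130950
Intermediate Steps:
y = 50176 (y = (-224)**2 = 50176)
Y = -50176 (Y = -1*50176 = -50176)
(-80484 + P(169, 377)) + Y = (-80484 + (87 - 1*377)) - 50176 = (-80484 + (87 - 377)) - 50176 = (-80484 - 290) - 50176 = -80774 - 50176 = -130950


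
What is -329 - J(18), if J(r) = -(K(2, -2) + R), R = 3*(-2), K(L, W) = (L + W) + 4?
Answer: -331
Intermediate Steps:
K(L, W) = 4 + L + W
R = -6
J(r) = 2 (J(r) = -((4 + 2 - 2) - 6) = -(4 - 6) = -1*(-2) = 2)
-329 - J(18) = -329 - 1*2 = -329 - 2 = -331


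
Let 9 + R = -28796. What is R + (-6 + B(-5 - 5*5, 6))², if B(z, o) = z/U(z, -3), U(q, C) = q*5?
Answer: -719284/25 ≈ -28771.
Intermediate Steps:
R = -28805 (R = -9 - 28796 = -28805)
U(q, C) = 5*q
B(z, o) = ⅕ (B(z, o) = z/((5*z)) = z*(1/(5*z)) = ⅕)
R + (-6 + B(-5 - 5*5, 6))² = -28805 + (-6 + ⅕)² = -28805 + (-29/5)² = -28805 + 841/25 = -719284/25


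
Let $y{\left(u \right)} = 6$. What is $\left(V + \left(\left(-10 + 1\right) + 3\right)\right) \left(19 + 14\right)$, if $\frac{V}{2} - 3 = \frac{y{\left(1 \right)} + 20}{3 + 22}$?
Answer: $\frac{1716}{25} \approx 68.64$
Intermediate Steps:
$V = \frac{202}{25}$ ($V = 6 + 2 \frac{6 + 20}{3 + 22} = 6 + 2 \cdot \frac{26}{25} = 6 + \frac{52}{25} = \frac{202}{25} \approx 8.08$)
$\left(V + \left(\left(-10 + 1\right) + 3\right)\right) \left(19 + 14\right) = \left(\frac{202}{25} + \left(\left(-10 + 1\right) + 3\right)\right) \left(19 + 14\right) = \left(\frac{202}{25} + \left(-9 + 3\right)\right) 33 = \left(\frac{202}{25} - 6\right) 33 = \frac{52}{25} \cdot 33 = \frac{1716}{25}$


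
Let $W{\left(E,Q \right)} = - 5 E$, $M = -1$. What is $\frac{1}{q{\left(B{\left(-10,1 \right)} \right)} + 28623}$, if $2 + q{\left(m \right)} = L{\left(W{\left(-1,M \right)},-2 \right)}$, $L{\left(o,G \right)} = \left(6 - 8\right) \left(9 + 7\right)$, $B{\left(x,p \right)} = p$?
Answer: $\frac{1}{28589} \approx 3.4978 \cdot 10^{-5}$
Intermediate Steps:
$L{\left(o,G \right)} = -32$ ($L{\left(o,G \right)} = \left(-2\right) 16 = -32$)
$q{\left(m \right)} = -34$ ($q{\left(m \right)} = -2 - 32 = -34$)
$\frac{1}{q{\left(B{\left(-10,1 \right)} \right)} + 28623} = \frac{1}{-34 + 28623} = \frac{1}{28589}$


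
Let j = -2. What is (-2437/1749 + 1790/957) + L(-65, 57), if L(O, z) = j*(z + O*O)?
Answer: -434350447/50721 ≈ -8563.5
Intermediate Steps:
L(O, z) = -2*z - 2*O² (L(O, z) = -2*(z + O*O) = -2*(z + O²) = -2*z - 2*O²)
(-2437/1749 + 1790/957) + L(-65, 57) = (-2437/1749 + 1790/957) + (-2*57 - 2*(-65)²) = (-2437*1/1749 + 1790*(1/957)) + (-114 - 2*4225) = (-2437/1749 + 1790/957) + (-114 - 8450) = 24197/50721 - 8564 = -434350447/50721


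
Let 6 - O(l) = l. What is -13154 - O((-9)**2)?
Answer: -13079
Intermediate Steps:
O(l) = 6 - l
-13154 - O((-9)**2) = -13154 - (6 - 1*(-9)**2) = -13154 - (6 - 1*81) = -13154 - (6 - 81) = -13154 - 1*(-75) = -13154 + 75 = -13079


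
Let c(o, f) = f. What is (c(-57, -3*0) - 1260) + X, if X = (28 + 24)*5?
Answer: -1000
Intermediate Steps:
X = 260 (X = 52*5 = 260)
(c(-57, -3*0) - 1260) + X = (-3*0 - 1260) + 260 = (0 - 1260) + 260 = -1260 + 260 = -1000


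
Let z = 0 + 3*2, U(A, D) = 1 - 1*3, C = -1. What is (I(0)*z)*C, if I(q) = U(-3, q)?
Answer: 12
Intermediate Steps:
U(A, D) = -2 (U(A, D) = 1 - 3 = -2)
z = 6 (z = 0 + 6 = 6)
I(q) = -2
(I(0)*z)*C = -2*6*(-1) = -12*(-1) = 12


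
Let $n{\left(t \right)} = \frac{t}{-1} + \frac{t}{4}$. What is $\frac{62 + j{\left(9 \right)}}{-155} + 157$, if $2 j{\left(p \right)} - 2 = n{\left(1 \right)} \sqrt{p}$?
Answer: $\frac{38837}{248} \approx 156.6$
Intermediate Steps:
$n{\left(t \right)} = - \frac{3 t}{4}$ ($n{\left(t \right)} = t \left(-1\right) + t \frac{1}{4} = - t + \frac{t}{4} = - \frac{3 t}{4}$)
$j{\left(p \right)} = 1 - \frac{3 \sqrt{p}}{8}$ ($j{\left(p \right)} = 1 + \frac{\left(- \frac{3}{4}\right) 1 \sqrt{p}}{2} = 1 + \frac{\left(- \frac{3}{4}\right) \sqrt{p}}{2} = 1 - \frac{3 \sqrt{p}}{8}$)
$\frac{62 + j{\left(9 \right)}}{-155} + 157 = \frac{62 + \left(1 - \frac{3 \sqrt{9}}{8}\right)}{-155} + 157 = - \frac{62 + \left(1 - \frac{9}{8}\right)}{155} + 157 = - \frac{62 - \frac{1}{8}}{155} + 157 = \left(- \frac{1}{155}\right) \frac{495}{8} + 157 = - \frac{99}{248} + 157 = \frac{38837}{248}$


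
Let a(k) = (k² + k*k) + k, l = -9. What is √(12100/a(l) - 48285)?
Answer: I*√125383585/51 ≈ 219.56*I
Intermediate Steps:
a(k) = k + 2*k² (a(k) = (k² + k²) + k = 2*k² + k = k + 2*k²)
√(12100/a(l) - 48285) = √(12100/((-9*(1 + 2*(-9)))) - 48285) = √(12100/((-9*(1 - 18))) - 48285) = √(12100/((-9*(-17))) - 48285) = √(12100/153 - 48285) = √(-7375505/153) = I*√125383585/51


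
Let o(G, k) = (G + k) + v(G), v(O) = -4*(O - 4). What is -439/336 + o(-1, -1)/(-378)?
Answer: -65/48 ≈ -1.3542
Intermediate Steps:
v(O) = 16 - 4*O (v(O) = -4*(-4 + O) = 16 - 4*O)
o(G, k) = 16 + k - 3*G (o(G, k) = (G + k) + (16 - 4*G) = 16 + k - 3*G)
-439/336 + o(-1, -1)/(-378) = -439/336 + (16 - 1 - 3*(-1))/(-378) = -439*1/336 + (16 - 1 + 3)*(-1/378) = -439/336 + 18*(-1/378) = -439/336 - 1/21 = -65/48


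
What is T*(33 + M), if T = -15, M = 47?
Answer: -1200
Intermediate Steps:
T*(33 + M) = -15*(33 + 47) = -15*80 = -1200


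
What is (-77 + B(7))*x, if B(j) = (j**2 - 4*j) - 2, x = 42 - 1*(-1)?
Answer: -2494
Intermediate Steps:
x = 43 (x = 42 + 1 = 43)
B(j) = -2 + j**2 - 4*j
(-77 + B(7))*x = (-77 + (-2 + 7**2 - 4*7))*43 = (-77 + (-2 + 49 - 28))*43 = (-77 + 19)*43 = -58*43 = -2494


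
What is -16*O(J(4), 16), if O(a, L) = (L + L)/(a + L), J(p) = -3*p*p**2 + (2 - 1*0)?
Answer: 256/87 ≈ 2.9425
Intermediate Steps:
J(p) = 2 - 3*p**3 (J(p) = -3*p**3 + (2 + 0) = -3*p**3 + 2 = 2 - 3*p**3)
O(a, L) = 2*L/(L + a) (O(a, L) = (2*L)/(L + a) = 2*L/(L + a))
-16*O(J(4), 16) = -32*16/(16 + (2 - 3*4**3)) = -32*16/(16 + (2 - 3*64)) = -32*16/(16 + (2 - 192)) = -32*16/(16 - 190) = -32*16/(-174) = -32*16*(-1)/174 = -16*(-16/87) = 256/87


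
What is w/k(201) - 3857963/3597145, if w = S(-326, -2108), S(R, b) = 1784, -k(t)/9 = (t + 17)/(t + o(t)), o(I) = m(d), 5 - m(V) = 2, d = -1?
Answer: -219449981021/1176266415 ≈ -186.56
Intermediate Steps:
m(V) = 3 (m(V) = 5 - 1*2 = 5 - 2 = 3)
o(I) = 3
k(t) = -9*(17 + t)/(3 + t) (k(t) = -9*(t + 17)/(t + 3) = -9*(17 + t)/(3 + t))
w = 1784
w/k(201) - 3857963/3597145 = 1784/((9*(-17 - 1*201)/(3 + 201))) - 3857963/3597145 = 1784/((9*(-17 - 201)/204)) - 3857963*1/3597145 = 1784/((9*(1/204)*(-218))) - 3857963/3597145 = 1784/(-327/34) - 3857963/3597145 = 1784*(-34/327) - 3857963/3597145 = -60656/327 - 3857963/3597145 = -219449981021/1176266415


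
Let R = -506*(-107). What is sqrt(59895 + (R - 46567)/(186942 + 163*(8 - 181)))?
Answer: 2*sqrt(377328918678270)/158743 ≈ 244.73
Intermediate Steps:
R = 54142
sqrt(59895 + (R - 46567)/(186942 + 163*(8 - 181))) = sqrt(59895 + (54142 - 46567)/(186942 + 163*(8 - 181))) = sqrt(59895 + 7575/(186942 + 163*(-173))) = sqrt(59895 + 7575/(186942 - 28199)) = sqrt(59895 + 7575/158743) = sqrt(9507919560/158743) = 2*sqrt(377328918678270)/158743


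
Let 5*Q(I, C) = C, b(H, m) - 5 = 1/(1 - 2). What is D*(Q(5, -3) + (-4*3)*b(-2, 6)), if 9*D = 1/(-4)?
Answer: 27/20 ≈ 1.3500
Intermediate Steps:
b(H, m) = 4 (b(H, m) = 5 + 1/(1 - 2) = 5 + 1/(-1) = 5 - 1 = 4)
Q(I, C) = C/5
D = -1/36 (D = (⅑)/(-4) = (⅑)*(-¼) = -1/36 ≈ -0.027778)
D*(Q(5, -3) + (-4*3)*b(-2, 6)) = -((⅕)*(-3) - 4*3*4)/36 = -(-⅗ - 12*4)/36 = -(-⅗ - 48)/36 = -1/36*(-243/5) = 27/20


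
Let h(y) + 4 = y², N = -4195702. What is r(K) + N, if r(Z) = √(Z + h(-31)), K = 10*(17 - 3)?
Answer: -4195702 + √1097 ≈ -4.1957e+6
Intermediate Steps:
h(y) = -4 + y²
K = 140 (K = 10*14 = 140)
r(Z) = √(957 + Z) (r(Z) = √(Z + (-4 + (-31)²)) = √(Z + (-4 + 961)) = √(Z + 957) = √(957 + Z))
r(K) + N = √(957 + 140) - 4195702 = √1097 - 4195702 = -4195702 + √1097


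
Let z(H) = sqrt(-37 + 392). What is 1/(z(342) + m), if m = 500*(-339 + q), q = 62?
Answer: -27700/3836449929 - sqrt(355)/19182249645 ≈ -7.2212e-6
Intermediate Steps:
z(H) = sqrt(355)
m = -138500 (m = 500*(-339 + 62) = 500*(-277) = -138500)
1/(z(342) + m) = 1/(sqrt(355) - 138500) = 1/(-138500 + sqrt(355))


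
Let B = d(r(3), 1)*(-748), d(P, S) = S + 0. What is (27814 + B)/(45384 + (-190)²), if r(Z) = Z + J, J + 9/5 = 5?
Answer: 1041/3134 ≈ 0.33216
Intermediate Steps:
J = 16/5 (J = -9/5 + 5 = 16/5 ≈ 3.2000)
r(Z) = 16/5 + Z (r(Z) = Z + 16/5 = 16/5 + Z)
d(P, S) = S
B = -748 (B = 1*(-748) = -748)
(27814 + B)/(45384 + (-190)²) = (27814 - 748)/(45384 + (-190)²) = 27066/(45384 + 36100) = 27066/81484 = 27066*(1/81484) = 1041/3134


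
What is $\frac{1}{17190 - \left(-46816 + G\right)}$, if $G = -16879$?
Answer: $\frac{1}{80885} \approx 1.2363 \cdot 10^{-5}$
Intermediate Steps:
$\frac{1}{17190 - \left(-46816 + G\right)} = \frac{1}{17190 + \left(46816 - -16879\right)} = \frac{1}{17190 + \left(46816 + 16879\right)} = \frac{1}{17190 + 63695} = \frac{1}{80885}$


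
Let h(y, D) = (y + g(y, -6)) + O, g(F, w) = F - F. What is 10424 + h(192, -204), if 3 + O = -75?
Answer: 10538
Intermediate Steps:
O = -78 (O = -3 - 75 = -78)
g(F, w) = 0
h(y, D) = -78 + y (h(y, D) = (y + 0) - 78 = y - 78 = -78 + y)
10424 + h(192, -204) = 10424 + (-78 + 192) = 10424 + 114 = 10538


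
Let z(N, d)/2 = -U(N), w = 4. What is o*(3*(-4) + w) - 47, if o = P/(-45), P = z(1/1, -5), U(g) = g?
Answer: -2131/45 ≈ -47.356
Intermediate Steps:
z(N, d) = -2*N (z(N, d) = 2*(-N) = -2*N)
P = -2 (P = -2/1 = -2*1 = -2)
o = 2/45 (o = -2/(-45) = -2*(-1/45) = 2/45 ≈ 0.044444)
o*(3*(-4) + w) - 47 = 2*(3*(-4) + 4)/45 - 47 = 2*(-12 + 4)/45 - 47 = (2/45)*(-8) - 47 = -16/45 - 47 = -2131/45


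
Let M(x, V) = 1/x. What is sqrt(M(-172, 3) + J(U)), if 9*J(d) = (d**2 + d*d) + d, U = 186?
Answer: sqrt(513119301)/258 ≈ 87.799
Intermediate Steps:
J(d) = d/9 + 2*d**2/9 (J(d) = ((d**2 + d*d) + d)/9 = ((d**2 + d**2) + d)/9 = (2*d**2 + d)/9 = (d + 2*d**2)/9 = d/9 + 2*d**2/9)
sqrt(M(-172, 3) + J(U)) = sqrt(1/(-172) + (1/9)*186*(1 + 2*186)) = sqrt(-1/172 + (1/9)*186*(1 + 372)) = sqrt(-1/172 + (1/9)*186*373) = sqrt(-1/172 + 23126/3) = sqrt(3977669/516) = sqrt(513119301)/258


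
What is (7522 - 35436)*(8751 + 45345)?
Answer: -1510035744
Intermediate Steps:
(7522 - 35436)*(8751 + 45345) = -27914*54096 = -1510035744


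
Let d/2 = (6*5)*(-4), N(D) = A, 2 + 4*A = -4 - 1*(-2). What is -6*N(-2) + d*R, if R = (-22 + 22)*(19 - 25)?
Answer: 6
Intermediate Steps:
A = -1 (A = -½ + (-4 - 1*(-2))/4 = -½ + (-4 + 2)/4 = -½ + (¼)*(-2) = -½ - ½ = -1)
N(D) = -1
d = -240 (d = 2*((6*5)*(-4)) = 2*(30*(-4)) = 2*(-120) = -240)
R = 0 (R = 0*(-6) = 0)
-6*N(-2) + d*R = -6*(-1) - 240*0 = 6 + 0 = 6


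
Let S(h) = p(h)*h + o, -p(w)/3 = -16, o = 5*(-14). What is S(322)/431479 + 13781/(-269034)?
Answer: -1806854975/116082521286 ≈ -0.015565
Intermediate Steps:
o = -70
p(w) = 48 (p(w) = -3*(-16) = 48)
S(h) = -70 + 48*h (S(h) = 48*h - 70 = -70 + 48*h)
S(322)/431479 + 13781/(-269034) = (-70 + 48*322)/431479 + 13781/(-269034) = (-70 + 15456)*(1/431479) + 13781*(-1/269034) = 15386*(1/431479) - 13781/269034 = 15386/431479 - 13781/269034 = -1806854975/116082521286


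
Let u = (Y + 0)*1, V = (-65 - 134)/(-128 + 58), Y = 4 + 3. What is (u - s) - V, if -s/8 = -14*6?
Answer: -46749/70 ≈ -667.84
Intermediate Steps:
Y = 7
V = 199/70 (V = -199/(-70) = -199*(-1/70) = 199/70 ≈ 2.8429)
u = 7 (u = (7 + 0)*1 = 7*1 = 7)
s = 672 (s = -(-112)*6 = -8*(-84) = 672)
(u - s) - V = (7 - 1*672) - 1*199/70 = (7 - 672) - 199/70 = -665 - 199/70 = -46749/70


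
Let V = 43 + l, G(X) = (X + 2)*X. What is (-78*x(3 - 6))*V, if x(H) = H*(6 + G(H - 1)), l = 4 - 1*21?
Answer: 85176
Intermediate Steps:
l = -17 (l = 4 - 21 = -17)
G(X) = X*(2 + X) (G(X) = (2 + X)*X = X*(2 + X))
V = 26 (V = 43 - 17 = 26)
x(H) = H*(6 + (1 + H)*(-1 + H)) (x(H) = H*(6 + (H - 1)*(2 + (H - 1))) = H*(6 + (-1 + H)*(2 + (-1 + H))) = H*(6 + (-1 + H)*(1 + H)) = H*(6 + (1 + H)*(-1 + H)))
(-78*x(3 - 6))*V = -78*(3 - 6)*(5 + (3 - 6)²)*26 = -(-234)*(5 + (-3)²)*26 = -(-234)*(5 + 9)*26 = -(-234)*14*26 = -78*(-42)*26 = 3276*26 = 85176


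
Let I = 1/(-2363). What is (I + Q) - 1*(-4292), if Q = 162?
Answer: 10524801/2363 ≈ 4454.0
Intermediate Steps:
I = -1/2363 ≈ -0.00042319
(I + Q) - 1*(-4292) = (-1/2363 + 162) - 1*(-4292) = 382805/2363 + 4292 = 10524801/2363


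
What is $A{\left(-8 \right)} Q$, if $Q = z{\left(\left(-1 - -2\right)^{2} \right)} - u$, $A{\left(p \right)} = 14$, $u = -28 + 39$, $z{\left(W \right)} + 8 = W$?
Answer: $-252$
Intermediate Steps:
$z{\left(W \right)} = -8 + W$
$u = 11$
$Q = -18$ ($Q = \left(-8 + \left(-1 - -2\right)^{2}\right) - 11 = \left(-8 + \left(-1 + 2\right)^{2}\right) - 11 = \left(-8 + 1^{2}\right) - 11 = \left(-8 + 1\right) - 11 = -7 - 11 = -18$)
$A{\left(-8 \right)} Q = 14 \left(-18\right) = -252$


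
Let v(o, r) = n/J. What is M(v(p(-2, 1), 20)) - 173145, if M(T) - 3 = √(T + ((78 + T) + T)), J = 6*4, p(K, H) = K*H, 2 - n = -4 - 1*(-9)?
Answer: -173142 + 3*√138/4 ≈ -1.7313e+5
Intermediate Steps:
n = -3 (n = 2 - (-4 - 1*(-9)) = 2 - (-4 + 9) = 2 - 1*5 = 2 - 5 = -3)
p(K, H) = H*K
J = 24
v(o, r) = -⅛ (v(o, r) = -3/24 = -3*1/24 = -⅛)
M(T) = 3 + √(78 + 3*T) (M(T) = 3 + √(T + ((78 + T) + T)) = 3 + √(T + (78 + 2*T)) = 3 + √(78 + 3*T))
M(v(p(-2, 1), 20)) - 173145 = (3 + √(78 + 3*(-⅛))) - 173145 = (3 + √(78 - 3/8)) - 173145 = (3 + √(621/8)) - 173145 = (3 + 3*√138/4) - 173145 = -173142 + 3*√138/4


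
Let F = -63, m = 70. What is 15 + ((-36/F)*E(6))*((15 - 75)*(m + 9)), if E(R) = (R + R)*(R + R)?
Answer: -2730135/7 ≈ -3.9002e+5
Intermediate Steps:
E(R) = 4*R² (E(R) = (2*R)*(2*R) = 4*R²)
15 + ((-36/F)*E(6))*((15 - 75)*(m + 9)) = 15 + ((-36/(-63))*(4*6²))*((15 - 75)*(70 + 9)) = 15 + ((-36*(-1/63))*(4*36))*(-60*79) = 15 + ((4/7)*144)*(-4740) = 15 + (576/7)*(-4740) = 15 - 2730240/7 = -2730135/7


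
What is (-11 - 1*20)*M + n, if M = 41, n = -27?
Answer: -1298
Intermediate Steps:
(-11 - 1*20)*M + n = (-11 - 1*20)*41 - 27 = (-11 - 20)*41 - 27 = -31*41 - 27 = -1271 - 27 = -1298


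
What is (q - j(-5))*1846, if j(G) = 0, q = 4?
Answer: 7384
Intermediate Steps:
(q - j(-5))*1846 = (4 - 1*0)*1846 = (4 + 0)*1846 = 4*1846 = 7384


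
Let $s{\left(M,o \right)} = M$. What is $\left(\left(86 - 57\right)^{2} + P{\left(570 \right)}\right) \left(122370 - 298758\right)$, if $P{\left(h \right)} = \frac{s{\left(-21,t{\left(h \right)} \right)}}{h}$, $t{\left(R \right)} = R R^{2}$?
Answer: $- \frac{14091901902}{95} \approx -1.4834 \cdot 10^{8}$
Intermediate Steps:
$t{\left(R \right)} = R^{3}$
$P{\left(h \right)} = - \frac{21}{h}$
$\left(\left(86 - 57\right)^{2} + P{\left(570 \right)}\right) \left(122370 - 298758\right) = \left(\left(86 - 57\right)^{2} - \frac{21}{570}\right) \left(122370 - 298758\right) = \left(29^{2} - \frac{7}{190}\right) \left(-176388\right) = \left(841 - \frac{7}{190}\right) \left(-176388\right) = \frac{159783}{190} \left(-176388\right) = - \frac{14091901902}{95}$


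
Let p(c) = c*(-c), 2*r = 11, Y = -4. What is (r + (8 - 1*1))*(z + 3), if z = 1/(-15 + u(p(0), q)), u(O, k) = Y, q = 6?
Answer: 700/19 ≈ 36.842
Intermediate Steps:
r = 11/2 (r = (½)*11 = 11/2 ≈ 5.5000)
p(c) = -c²
u(O, k) = -4
z = -1/19 (z = 1/(-15 - 4) = 1/(-19) = -1/19 ≈ -0.052632)
(r + (8 - 1*1))*(z + 3) = (11/2 + (8 - 1*1))*(-1/19 + 3) = (11/2 + (8 - 1))*(56/19) = (11/2 + 7)*(56/19) = (25/2)*(56/19) = 700/19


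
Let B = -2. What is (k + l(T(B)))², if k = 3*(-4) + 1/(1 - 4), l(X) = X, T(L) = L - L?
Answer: 1369/9 ≈ 152.11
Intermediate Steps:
T(L) = 0
k = -37/3 (k = -12 + 1/(-3) = -12 - ⅓ = -37/3 ≈ -12.333)
(k + l(T(B)))² = (-37/3 + 0)² = (-37/3)² = 1369/9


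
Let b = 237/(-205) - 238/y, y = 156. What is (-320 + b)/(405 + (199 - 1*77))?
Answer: -5159681/8426730 ≈ -0.61230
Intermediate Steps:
b = -42881/15990 (b = 237/(-205) - 238/156 = 237*(-1/205) - 238*1/156 = -237/205 - 119/78 = -42881/15990 ≈ -2.6817)
(-320 + b)/(405 + (199 - 1*77)) = (-320 - 42881/15990)/(405 + (199 - 1*77)) = -5159681/(15990*(405 + (199 - 77))) = -5159681/(15990*(405 + 122)) = -5159681/15990/527 = -5159681/15990*1/527 = -5159681/8426730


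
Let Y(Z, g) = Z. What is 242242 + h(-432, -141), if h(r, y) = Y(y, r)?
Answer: 242101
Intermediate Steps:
h(r, y) = y
242242 + h(-432, -141) = 242242 - 141 = 242101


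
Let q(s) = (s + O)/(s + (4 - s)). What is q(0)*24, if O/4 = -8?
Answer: -192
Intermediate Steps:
O = -32 (O = 4*(-8) = -32)
q(s) = -8 + s/4 (q(s) = (s - 32)/(s + (4 - s)) = (-32 + s)/4 = (-32 + s)*(1/4) = -8 + s/4)
q(0)*24 = (-8 + (1/4)*0)*24 = (-8 + 0)*24 = -8*24 = -192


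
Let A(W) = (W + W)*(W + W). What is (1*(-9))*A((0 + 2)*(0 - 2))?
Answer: -576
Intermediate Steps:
A(W) = 4*W² (A(W) = (2*W)*(2*W) = 4*W²)
(1*(-9))*A((0 + 2)*(0 - 2)) = (1*(-9))*(4*((0 + 2)*(0 - 2))²) = -36*(2*(-2))² = -36*(-4)² = -36*16 = -9*64 = -576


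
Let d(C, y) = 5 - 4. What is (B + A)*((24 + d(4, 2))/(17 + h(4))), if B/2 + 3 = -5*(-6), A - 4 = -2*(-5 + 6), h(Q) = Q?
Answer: 200/3 ≈ 66.667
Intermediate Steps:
d(C, y) = 1
A = 2 (A = 4 - 2*(-5 + 6) = 4 - 2*1 = 4 - 2 = 2)
B = 54 (B = -6 + 2*(-5*(-6)) = -6 + 2*30 = -6 + 60 = 54)
(B + A)*((24 + d(4, 2))/(17 + h(4))) = (54 + 2)*((24 + 1)/(17 + 4)) = 56*(25/21) = 200/3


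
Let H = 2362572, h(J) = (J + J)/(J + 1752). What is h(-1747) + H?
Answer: 11809366/5 ≈ 2.3619e+6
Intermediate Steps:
h(J) = 2*J/(1752 + J) (h(J) = (2*J)/(1752 + J) = 2*J/(1752 + J))
h(-1747) + H = 2*(-1747)/(1752 - 1747) + 2362572 = 2*(-1747)/5 + 2362572 = 2*(-1747)*(⅕) + 2362572 = -3494/5 + 2362572 = 11809366/5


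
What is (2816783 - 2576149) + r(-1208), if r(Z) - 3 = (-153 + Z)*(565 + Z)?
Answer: 1115760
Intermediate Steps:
r(Z) = 3 + (-153 + Z)*(565 + Z)
(2816783 - 2576149) + r(-1208) = (2816783 - 2576149) + (-86442 + (-1208)**2 + 412*(-1208)) = 240634 + (-86442 + 1459264 - 497696) = 240634 + 875126 = 1115760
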